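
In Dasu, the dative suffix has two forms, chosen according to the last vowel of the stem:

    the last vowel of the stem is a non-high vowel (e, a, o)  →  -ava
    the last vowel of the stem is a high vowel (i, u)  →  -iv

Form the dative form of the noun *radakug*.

Since the last vowel of *radakug* is /u/ (a high vowel), it takes -iv, giving *radakugiv*.

radakugiv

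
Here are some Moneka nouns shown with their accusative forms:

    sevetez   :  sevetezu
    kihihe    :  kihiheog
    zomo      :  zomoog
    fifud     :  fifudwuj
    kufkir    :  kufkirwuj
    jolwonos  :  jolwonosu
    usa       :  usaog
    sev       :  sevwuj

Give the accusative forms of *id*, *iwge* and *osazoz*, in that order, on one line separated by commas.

Looking at the final sound of each stem: -u when the stem ends in a sibilant (*sevetez*, *jolwonos*); -wuj when the stem ends in a non-sibilant consonant (*fifud*, *kufkir*, *sev*); -og when the stem ends in a vowel (*kihihe*, *zomo*, *usa*).
*id*: final sound = /d/, a non-sibilant consonant → -wuj → *idwuj*.
Since the final sound of *iwge* is /e/ (a vowel), it takes -og, giving *iwgeog*.
*osazoz* — final sound /z/ (a sibilant) → -u → *osazozu*.

idwuj, iwgeog, osazozu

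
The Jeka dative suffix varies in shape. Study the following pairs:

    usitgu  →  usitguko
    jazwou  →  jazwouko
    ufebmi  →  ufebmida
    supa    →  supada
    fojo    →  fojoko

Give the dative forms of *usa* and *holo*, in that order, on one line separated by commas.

The pattern is rounding harmony: -ko when the last vowel of the stem is a rounded vowel (*usitgu*, *jazwou*, *fojo*); -da when the last vowel of the stem is an unrounded vowel (*ufebmi*, *supa*).
Since the last vowel of *usa* is /a/ (an unrounded vowel), it takes -da, giving *usada*.
*holo*: last vowel = /o/, a rounded vowel → -ko → *holoko*.

usada, holoko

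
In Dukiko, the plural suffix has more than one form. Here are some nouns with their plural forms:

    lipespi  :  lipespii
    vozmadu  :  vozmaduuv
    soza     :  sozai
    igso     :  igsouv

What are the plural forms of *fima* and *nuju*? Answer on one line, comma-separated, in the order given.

fimai, nujuuv

The pattern is rounding harmony: -uv when the last vowel of the stem is a rounded vowel (*vozmadu*, *igso*); -i when the last vowel of the stem is an unrounded vowel (*lipespi*, *soza*).
The last vowel of *fima* is /a/, which is an unrounded vowel, so the suffix is -i, giving *fimai*.
Since the last vowel of *nuju* is /u/ (a rounded vowel), it takes -uv, giving *nujuuv*.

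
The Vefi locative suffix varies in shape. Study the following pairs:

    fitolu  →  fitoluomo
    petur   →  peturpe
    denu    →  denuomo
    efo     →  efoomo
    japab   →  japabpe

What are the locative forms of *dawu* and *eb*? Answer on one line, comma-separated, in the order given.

The suffix is conditioned by the final sound: -pe when the stem ends in a consonant (*petur*, *japab*); -omo when the stem ends in a vowel (*fitolu*, *denu*, *efo*).
Since the final sound of *dawu* is /u/ (a vowel), it takes -omo, giving *dawuomo*.
*eb* — final sound /b/ (a consonant) → -pe → *ebpe*.

dawuomo, ebpe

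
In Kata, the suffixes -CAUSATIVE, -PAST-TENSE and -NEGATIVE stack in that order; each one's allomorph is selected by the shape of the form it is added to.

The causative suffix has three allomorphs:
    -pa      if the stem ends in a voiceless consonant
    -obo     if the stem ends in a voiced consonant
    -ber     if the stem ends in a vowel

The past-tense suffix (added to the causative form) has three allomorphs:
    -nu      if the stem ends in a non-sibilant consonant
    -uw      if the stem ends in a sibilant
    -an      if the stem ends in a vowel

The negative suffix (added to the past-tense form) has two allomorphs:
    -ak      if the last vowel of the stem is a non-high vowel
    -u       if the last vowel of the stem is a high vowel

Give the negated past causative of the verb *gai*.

*gai* — final sound /i/ (a vowel) → -ber → *gaiber*.
Since the final sound of the causative form *gaiber* is /r/ (a non-sibilant consonant), it takes -nu, giving *gaibernu*.
The last vowel of the past-tense form *gaibernu* is /u/, which is a high vowel, so the negative suffix is -u, giving *gaibernuu*.

gaibernuu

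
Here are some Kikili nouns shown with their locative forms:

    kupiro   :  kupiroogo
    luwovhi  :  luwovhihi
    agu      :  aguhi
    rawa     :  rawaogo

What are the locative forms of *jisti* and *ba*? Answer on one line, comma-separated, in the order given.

The suffix is conditioned by the last vowel: -hi when the last vowel of the stem is a high vowel (*luwovhi*, *agu*); -ogo when the last vowel of the stem is a non-high vowel (*kupiro*, *rawa*).
*jisti* — last vowel /i/ (a high vowel) → -hi → *jistihi*.
*ba* — last vowel /a/ (a non-high vowel) → -ogo → *baogo*.

jistihi, baogo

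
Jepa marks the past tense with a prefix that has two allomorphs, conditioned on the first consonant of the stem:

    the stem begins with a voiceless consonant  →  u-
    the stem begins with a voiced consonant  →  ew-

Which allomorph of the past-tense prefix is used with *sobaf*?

u-

Since the first consonant of *sobaf* is /s/ (voiceless), it takes u-.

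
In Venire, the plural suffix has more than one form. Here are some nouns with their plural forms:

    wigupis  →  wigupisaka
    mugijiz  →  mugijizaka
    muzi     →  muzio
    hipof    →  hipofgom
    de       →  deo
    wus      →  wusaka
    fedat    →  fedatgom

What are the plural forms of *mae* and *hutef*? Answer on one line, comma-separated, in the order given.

maeo, hutefgom

The alternation tracks the final sound of the stem — -aka when the stem ends in a sibilant (*wigupis*, *mugijiz*, *wus*); -gom when the stem ends in a non-sibilant consonant (*hipof*, *fedat*); -o when the stem ends in a vowel (*muzi*, *de*).
The final sound of *mae* is /e/, which is a vowel, so the suffix is -o, giving *maeo*.
*hutef* — final sound /f/ (a non-sibilant consonant) → -gom → *hutefgom*.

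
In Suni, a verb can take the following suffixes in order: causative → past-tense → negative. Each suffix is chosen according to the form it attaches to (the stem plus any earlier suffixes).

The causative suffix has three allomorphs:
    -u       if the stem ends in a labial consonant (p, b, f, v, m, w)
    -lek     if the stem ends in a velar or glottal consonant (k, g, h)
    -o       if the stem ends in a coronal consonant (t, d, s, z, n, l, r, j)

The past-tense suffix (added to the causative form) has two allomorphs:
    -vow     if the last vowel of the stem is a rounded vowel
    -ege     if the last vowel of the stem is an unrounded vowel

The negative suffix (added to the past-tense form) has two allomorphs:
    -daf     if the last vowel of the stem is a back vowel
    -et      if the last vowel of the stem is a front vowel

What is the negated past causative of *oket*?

The final consonant of *oket* is /t/, which is coronal, so the causative suffix is -o, giving *oketo*.
The causative form *oketo*: last vowel = /o/, a rounded vowel → -vow → *oketovow*.
Since the last vowel of the past-tense form *oketovow* is /o/ (a back vowel), it takes -daf, giving *oketovowdaf*.

oketovowdaf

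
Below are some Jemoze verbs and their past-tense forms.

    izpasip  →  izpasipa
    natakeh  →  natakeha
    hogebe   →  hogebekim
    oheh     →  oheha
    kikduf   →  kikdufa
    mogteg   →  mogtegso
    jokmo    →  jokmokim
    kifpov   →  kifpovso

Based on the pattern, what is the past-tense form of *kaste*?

The alternation tracks the final sound of the stem — -a when the stem ends in a voiceless consonant (*izpasip*, *natakeh*, *oheh*, *kikduf*); -so when the stem ends in a voiced consonant (*mogteg*, *kifpov*); -kim when the stem ends in a vowel (*hogebe*, *jokmo*).
*kaste*: final sound = /e/, a vowel → -kim → *kastekim*.

kastekim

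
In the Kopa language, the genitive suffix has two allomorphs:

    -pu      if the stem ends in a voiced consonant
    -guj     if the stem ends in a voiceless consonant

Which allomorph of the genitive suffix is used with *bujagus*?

-guj

Since the final consonant of *bujagus* is /s/ (voiceless), it takes -guj.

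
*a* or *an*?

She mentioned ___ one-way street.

a

The indefinite article is chosen by the initial *sound* of the following word, not its spelling.
*one-way* begins with the sound /wʌ/ (*one* pronounced /wʌn/) — a consonant sound.
So the article is *a*: She mentioned a one-way street.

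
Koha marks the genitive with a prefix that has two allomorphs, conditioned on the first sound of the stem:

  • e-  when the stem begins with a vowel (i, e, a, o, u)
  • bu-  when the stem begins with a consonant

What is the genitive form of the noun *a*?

ea

*a*: first sound = /a/, a vowel → e- → *ea*.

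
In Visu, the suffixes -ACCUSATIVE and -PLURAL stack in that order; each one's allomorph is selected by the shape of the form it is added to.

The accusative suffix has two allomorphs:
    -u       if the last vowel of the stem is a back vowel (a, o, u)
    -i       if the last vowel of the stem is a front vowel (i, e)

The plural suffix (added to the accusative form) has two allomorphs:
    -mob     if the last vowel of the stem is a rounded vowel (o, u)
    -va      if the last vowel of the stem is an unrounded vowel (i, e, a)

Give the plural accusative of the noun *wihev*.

Since the last vowel of *wihev* is /e/ (a front vowel), it takes -i, giving *wihevi*.
Since the last vowel of the accusative form *wihevi* is /i/ (an unrounded vowel), it takes -va, giving *wiheviva*.

wiheviva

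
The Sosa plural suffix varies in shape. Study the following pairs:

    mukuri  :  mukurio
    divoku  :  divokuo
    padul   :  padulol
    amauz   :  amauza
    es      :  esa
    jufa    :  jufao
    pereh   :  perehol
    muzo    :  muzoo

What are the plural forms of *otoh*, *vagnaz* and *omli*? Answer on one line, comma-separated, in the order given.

The alternation tracks the final sound of the stem — -a when the stem ends in a sibilant (*amauz*, *es*); -ol when the stem ends in a non-sibilant consonant (*padul*, *pereh*); -o when the stem ends in a vowel (*mukuri*, *divoku*, *jufa*, *muzo*).
*otoh* — final sound /h/ (a non-sibilant consonant) → -ol → *otohol*.
The final sound of *vagnaz* is /z/, which is a sibilant, so the suffix is -a, giving *vagnaza*.
*omli*: final sound = /i/, a vowel → -o → *omlio*.

otohol, vagnaza, omlio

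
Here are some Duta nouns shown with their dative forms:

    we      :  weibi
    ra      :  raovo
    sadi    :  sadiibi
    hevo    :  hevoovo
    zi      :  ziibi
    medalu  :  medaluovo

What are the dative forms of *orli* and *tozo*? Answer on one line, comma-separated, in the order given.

Looking at the last vowel of each stem: -ibi when the last vowel of the stem is a front vowel (*we*, *sadi*, *zi*); -ovo when the last vowel of the stem is a back vowel (*ra*, *hevo*, *medalu*).
*orli* — last vowel /i/ (a front vowel) → -ibi → *orliibi*.
The last vowel of *tozo* is /o/, which is a back vowel, so the suffix is -ovo, giving *tozoovo*.

orliibi, tozoovo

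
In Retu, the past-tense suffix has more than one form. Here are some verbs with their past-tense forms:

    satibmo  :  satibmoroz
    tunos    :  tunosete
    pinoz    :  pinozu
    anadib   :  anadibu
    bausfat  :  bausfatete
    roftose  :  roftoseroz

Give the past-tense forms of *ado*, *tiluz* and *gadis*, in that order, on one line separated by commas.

The alternation tracks the final sound of the stem — -ete when the stem ends in a voiceless consonant (*tunos*, *bausfat*); -u when the stem ends in a voiced consonant (*pinoz*, *anadib*); -roz when the stem ends in a vowel (*satibmo*, *roftose*).
*ado* — final sound /o/ (a vowel) → -roz → *adoroz*.
*tiluz* — final sound /z/ (a voiced consonant) → -u → *tiluzu*.
*gadis* — final sound /s/ (a voiceless consonant) → -ete → *gadisete*.

adoroz, tiluzu, gadisete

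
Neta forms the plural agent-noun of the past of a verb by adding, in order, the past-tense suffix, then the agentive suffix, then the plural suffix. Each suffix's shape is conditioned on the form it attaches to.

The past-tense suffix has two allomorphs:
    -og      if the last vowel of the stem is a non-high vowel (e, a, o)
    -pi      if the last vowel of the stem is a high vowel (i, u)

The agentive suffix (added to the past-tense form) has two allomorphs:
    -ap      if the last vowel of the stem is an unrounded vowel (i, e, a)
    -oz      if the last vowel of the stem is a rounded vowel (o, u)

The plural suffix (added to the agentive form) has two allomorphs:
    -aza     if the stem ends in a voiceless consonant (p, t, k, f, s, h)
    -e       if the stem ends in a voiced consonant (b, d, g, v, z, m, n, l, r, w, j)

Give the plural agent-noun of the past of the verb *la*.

The last vowel of *la* is /a/, which is a non-high vowel, so the past-tense suffix is -og, giving *laog*.
The past-tense form *laog* — last vowel /o/ (a rounded vowel) → -oz → *laogoz*.
The final consonant of the agentive form *laogoz* is /z/, which is voiced, so the plural suffix is -e, giving *laogoze*.

laogoze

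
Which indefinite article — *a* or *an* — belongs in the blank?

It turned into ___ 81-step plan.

an

The indefinite article is chosen by the initial *sound* of the following word, not its spelling.
The number *81* is spoken "eighty-…", beginning with /ˈeɪti/ — a vowel sound.
So the article is *an*: It turned into an 81-step plan.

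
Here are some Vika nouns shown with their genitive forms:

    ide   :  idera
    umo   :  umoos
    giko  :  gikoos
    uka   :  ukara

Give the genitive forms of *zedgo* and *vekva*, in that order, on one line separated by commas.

The alternation tracks the last vowel of the stem — -os when the last vowel of the stem is a rounded vowel (*umo*, *giko*); -ra when the last vowel of the stem is an unrounded vowel (*ide*, *uka*).
*zedgo*: last vowel = /o/, a rounded vowel → -os → *zedgoos*.
*vekva*: last vowel = /a/, an unrounded vowel → -ra → *vekvara*.

zedgoos, vekvara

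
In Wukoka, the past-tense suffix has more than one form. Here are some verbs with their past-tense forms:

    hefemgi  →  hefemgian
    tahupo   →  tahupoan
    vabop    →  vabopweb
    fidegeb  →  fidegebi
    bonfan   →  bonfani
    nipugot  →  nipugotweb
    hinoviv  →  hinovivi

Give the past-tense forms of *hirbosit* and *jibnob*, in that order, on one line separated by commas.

Looking at the final sound of each stem: -web when the stem ends in a voiceless consonant (*vabop*, *nipugot*); -i when the stem ends in a voiced consonant (*fidegeb*, *bonfan*, *hinoviv*); -an when the stem ends in a vowel (*hefemgi*, *tahupo*).
*hirbosit* — final sound /t/ (a voiceless consonant) → -web → *hirbositweb*.
*jibnob* — final sound /b/ (a voiced consonant) → -i → *jibnobi*.

hirbositweb, jibnobi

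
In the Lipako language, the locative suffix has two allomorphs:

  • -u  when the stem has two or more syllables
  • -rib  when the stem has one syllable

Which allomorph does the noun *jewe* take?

-u

*jewe* (2 syllables) → -u.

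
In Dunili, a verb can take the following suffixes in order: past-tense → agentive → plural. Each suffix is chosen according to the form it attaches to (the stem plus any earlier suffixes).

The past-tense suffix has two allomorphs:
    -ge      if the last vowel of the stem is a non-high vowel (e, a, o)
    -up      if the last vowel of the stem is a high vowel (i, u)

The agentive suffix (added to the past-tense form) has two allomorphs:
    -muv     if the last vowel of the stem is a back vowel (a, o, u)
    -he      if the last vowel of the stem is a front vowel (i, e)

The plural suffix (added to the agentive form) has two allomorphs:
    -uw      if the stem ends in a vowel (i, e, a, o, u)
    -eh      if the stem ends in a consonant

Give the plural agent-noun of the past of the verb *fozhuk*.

fozhukupmuveh

*fozhuk* — last vowel /u/ (a high vowel) → -up → *fozhukup*.
The past-tense form *fozhukup* — last vowel /u/ (a back vowel) → -muv → *fozhukupmuv*.
Since the final sound of the agentive form *fozhukupmuv* is /v/ (a consonant), it takes -eh, giving *fozhukupmuveh*.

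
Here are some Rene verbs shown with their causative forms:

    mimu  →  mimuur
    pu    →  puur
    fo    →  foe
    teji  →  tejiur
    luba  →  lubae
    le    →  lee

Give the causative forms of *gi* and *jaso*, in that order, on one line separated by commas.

giur, jasoe

Looking at the last vowel of each stem: -ur when the last vowel of the stem is a high vowel (*mimu*, *pu*, *teji*); -e when the last vowel of the stem is a non-high vowel (*fo*, *luba*, *le*).
The last vowel of *gi* is /i/, which is a high vowel, so the suffix is -ur, giving *giur*.
*jaso* — last vowel /o/ (a non-high vowel) → -e → *jasoe*.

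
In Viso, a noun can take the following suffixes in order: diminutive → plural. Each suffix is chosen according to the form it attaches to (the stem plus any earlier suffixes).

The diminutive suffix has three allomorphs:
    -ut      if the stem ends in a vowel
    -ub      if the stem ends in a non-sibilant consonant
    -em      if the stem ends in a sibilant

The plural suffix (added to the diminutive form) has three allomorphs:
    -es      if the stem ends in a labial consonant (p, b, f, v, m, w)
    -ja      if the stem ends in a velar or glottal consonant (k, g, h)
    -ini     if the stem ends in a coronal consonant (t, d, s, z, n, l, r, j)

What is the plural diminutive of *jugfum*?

jugfumubes

The final sound of *jugfum* is /m/, which is a non-sibilant consonant, so the diminutive suffix is -ub, giving *jugfumub*.
The final consonant of the diminutive form *jugfumub* is /b/, which is labial, so the plural suffix is -es, giving *jugfumubes*.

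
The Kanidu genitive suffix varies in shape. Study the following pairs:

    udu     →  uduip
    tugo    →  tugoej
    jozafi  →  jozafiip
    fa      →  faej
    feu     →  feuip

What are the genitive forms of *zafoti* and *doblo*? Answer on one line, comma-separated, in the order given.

zafotiip, dobloej

The pattern is height harmony: -ip when the last vowel of the stem is a high vowel (*udu*, *jozafi*, *feu*); -ej when the last vowel of the stem is a non-high vowel (*tugo*, *fa*).
*zafoti* — last vowel /i/ (a high vowel) → -ip → *zafotiip*.
Since the last vowel of *doblo* is /o/ (a non-high vowel), it takes -ej, giving *dobloej*.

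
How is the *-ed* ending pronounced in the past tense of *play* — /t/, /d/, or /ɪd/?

/d/

The stem *play* ends in a voiced sound other than /d/.
The -ed suffix is realized as /ɪd/ after /t, d/; as /t/ after other voiceless consonants; and as /d/ after other voiced sounds.
So -ed on *play* is pronounced /d/.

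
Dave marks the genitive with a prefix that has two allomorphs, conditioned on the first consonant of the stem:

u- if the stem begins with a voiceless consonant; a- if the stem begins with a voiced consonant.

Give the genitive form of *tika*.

Since the first consonant of *tika* is /t/ (voiceless), it takes u-, giving *utika*.

utika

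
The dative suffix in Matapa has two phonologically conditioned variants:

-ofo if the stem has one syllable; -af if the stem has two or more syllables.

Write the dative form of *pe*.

*pe* (one syllable) → -ofo → *peofo*.

peofo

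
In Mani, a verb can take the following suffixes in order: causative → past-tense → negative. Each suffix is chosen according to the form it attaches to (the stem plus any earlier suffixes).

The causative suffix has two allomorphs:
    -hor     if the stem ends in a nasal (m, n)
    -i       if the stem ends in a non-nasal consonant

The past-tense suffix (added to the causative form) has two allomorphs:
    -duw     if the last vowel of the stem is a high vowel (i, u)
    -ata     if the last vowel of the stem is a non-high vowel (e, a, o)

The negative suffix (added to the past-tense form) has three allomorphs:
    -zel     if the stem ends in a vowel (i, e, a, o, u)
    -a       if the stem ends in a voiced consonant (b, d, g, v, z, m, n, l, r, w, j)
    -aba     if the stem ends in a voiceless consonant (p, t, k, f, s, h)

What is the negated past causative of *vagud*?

vagudiduwa

*vagud* — final consonant /d/ (non-nasal) → -i → *vagudi*.
Since the last vowel of the causative form *vagudi* is /i/ (a high vowel), it takes -duw, giving *vagudiduw*.
The past-tense form *vagudiduw*: final sound = /w/, a voiced consonant → -a → *vagudiduwa*.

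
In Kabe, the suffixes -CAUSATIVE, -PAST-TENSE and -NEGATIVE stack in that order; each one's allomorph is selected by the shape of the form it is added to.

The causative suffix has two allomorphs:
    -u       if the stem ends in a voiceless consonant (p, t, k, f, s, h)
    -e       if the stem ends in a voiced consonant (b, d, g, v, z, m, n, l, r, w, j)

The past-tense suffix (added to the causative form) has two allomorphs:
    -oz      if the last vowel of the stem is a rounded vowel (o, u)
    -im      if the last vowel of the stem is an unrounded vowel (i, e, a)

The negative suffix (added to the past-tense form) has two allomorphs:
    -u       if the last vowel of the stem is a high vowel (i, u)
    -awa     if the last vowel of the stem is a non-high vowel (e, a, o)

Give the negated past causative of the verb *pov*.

*pov*: final consonant = /v/, voiced → -e → *pove*.
The last vowel of the causative form *pove* is /e/, which is an unrounded vowel, so the past-tense suffix is -im, giving *poveim*.
The last vowel of the past-tense form *poveim* is /i/, which is a high vowel, so the negative suffix is -u, giving *poveimu*.

poveimu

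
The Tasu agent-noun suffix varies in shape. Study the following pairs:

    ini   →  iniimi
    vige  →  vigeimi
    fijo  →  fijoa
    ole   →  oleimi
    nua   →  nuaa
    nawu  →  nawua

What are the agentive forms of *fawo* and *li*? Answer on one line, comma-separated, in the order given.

The pattern is front/back vowel harmony: -imi when the last vowel of the stem is a front vowel (*ini*, *vige*, *ole*); -a when the last vowel of the stem is a back vowel (*fijo*, *nua*, *nawu*).
Since the last vowel of *fawo* is /o/ (a back vowel), it takes -a, giving *fawoa*.
*li*: last vowel = /i/, a front vowel → -imi → *liimi*.

fawoa, liimi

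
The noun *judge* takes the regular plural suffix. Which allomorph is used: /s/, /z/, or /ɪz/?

The stem *judge* ends in a sibilant (/s, z, ʃ, ʒ, tʃ, dʒ/).
The plural suffix surfaces as /ɪz/ after sibilants, /s/ after other voiceless consonants, and /z/ after other voiced sounds.
So the plural -s on *judge* is pronounced /ɪz/.

/ɪz/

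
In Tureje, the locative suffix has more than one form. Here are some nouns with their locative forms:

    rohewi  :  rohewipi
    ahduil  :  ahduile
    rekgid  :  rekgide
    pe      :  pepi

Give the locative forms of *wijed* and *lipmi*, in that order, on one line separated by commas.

The pattern is consonant vs. vowel: -e when the stem ends in a consonant (*ahduil*, *rekgid*); -pi when the stem ends in a vowel (*rohewi*, *pe*).
Since the final sound of *wijed* is /d/ (a consonant), it takes -e, giving *wijede*.
*lipmi*: final sound = /i/, a vowel → -pi → *lipmipi*.

wijede, lipmipi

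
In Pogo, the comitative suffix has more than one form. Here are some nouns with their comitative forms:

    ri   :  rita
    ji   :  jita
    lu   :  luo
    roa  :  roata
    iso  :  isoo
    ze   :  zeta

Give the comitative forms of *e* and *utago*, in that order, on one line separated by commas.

eta, utagoo

The suffix is conditioned by the last vowel: -o when the last vowel of the stem is a rounded vowel (*lu*, *iso*); -ta when the last vowel of the stem is an unrounded vowel (*ri*, *ji*, *roa*, *ze*).
Since the last vowel of *e* is /e/ (an unrounded vowel), it takes -ta, giving *eta*.
The last vowel of *utago* is /o/, which is a rounded vowel, so the suffix is -o, giving *utagoo*.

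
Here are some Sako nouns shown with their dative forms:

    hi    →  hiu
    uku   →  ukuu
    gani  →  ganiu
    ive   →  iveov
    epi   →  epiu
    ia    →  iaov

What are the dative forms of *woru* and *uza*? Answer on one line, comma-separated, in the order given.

The pattern is height harmony: -u when the last vowel of the stem is a high vowel (*hi*, *uku*, *gani*, *epi*); -ov when the last vowel of the stem is a non-high vowel (*ive*, *ia*).
Since the last vowel of *woru* is /u/ (a high vowel), it takes -u, giving *woruu*.
*uza* — last vowel /a/ (a non-high vowel) → -ov → *uzaov*.

woruu, uzaov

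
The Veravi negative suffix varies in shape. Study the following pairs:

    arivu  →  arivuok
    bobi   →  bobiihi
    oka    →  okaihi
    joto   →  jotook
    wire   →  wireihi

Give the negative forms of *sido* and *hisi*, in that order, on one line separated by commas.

sidook, hisiihi

The suffix is conditioned by the last vowel: -ok when the last vowel of the stem is a rounded vowel (*arivu*, *joto*); -ihi when the last vowel of the stem is an unrounded vowel (*bobi*, *oka*, *wire*).
*sido* — last vowel /o/ (a rounded vowel) → -ok → *sidook*.
*hisi*: last vowel = /i/, an unrounded vowel → -ihi → *hisiihi*.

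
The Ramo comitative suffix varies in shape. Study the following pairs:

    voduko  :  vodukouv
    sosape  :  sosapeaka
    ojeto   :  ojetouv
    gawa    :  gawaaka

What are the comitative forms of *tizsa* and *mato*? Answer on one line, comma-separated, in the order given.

Looking at the last vowel of each stem: -uv when the last vowel of the stem is a rounded vowel (*voduko*, *ojeto*); -aka when the last vowel of the stem is an unrounded vowel (*sosape*, *gawa*).
*tizsa*: last vowel = /a/, an unrounded vowel → -aka → *tizsaaka*.
Since the last vowel of *mato* is /o/ (a rounded vowel), it takes -uv, giving *matouv*.

tizsaaka, matouv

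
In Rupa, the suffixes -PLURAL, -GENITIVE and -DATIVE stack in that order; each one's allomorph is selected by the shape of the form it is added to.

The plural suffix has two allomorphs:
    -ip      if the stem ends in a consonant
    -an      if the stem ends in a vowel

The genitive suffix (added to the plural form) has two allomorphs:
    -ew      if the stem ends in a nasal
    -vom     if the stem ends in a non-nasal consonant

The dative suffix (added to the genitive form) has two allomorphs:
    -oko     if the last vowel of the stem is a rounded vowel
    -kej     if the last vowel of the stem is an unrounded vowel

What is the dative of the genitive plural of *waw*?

Since the final sound of *waw* is /w/ (a consonant), it takes -ip, giving *wawip*.
The final consonant of the plural form *wawip* is /p/, which is non-nasal, so the genitive suffix is -vom, giving *wawipvom*.
Since the last vowel of the genitive form *wawipvom* is /o/ (a rounded vowel), it takes -oko, giving *wawipvomoko*.

wawipvomoko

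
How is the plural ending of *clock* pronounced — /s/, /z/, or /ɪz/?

/s/

The stem *clock* ends in a voiceless non-sibilant consonant.
The plural suffix surfaces as /ɪz/ after sibilants, /s/ after other voiceless consonants, and /z/ after other voiced sounds.
So the plural -s on *clock* is pronounced /s/.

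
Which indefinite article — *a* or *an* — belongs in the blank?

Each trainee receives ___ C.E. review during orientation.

The indefinite article is chosen by the initial *sound* of the following word, not its spelling.
The initialism *C.E.* is read letter by letter; the first letter, C, is pronounced /siː/, which begins with a consonant sound.
So the article is *a*: Each trainee receives a C.E. review during orientation.

a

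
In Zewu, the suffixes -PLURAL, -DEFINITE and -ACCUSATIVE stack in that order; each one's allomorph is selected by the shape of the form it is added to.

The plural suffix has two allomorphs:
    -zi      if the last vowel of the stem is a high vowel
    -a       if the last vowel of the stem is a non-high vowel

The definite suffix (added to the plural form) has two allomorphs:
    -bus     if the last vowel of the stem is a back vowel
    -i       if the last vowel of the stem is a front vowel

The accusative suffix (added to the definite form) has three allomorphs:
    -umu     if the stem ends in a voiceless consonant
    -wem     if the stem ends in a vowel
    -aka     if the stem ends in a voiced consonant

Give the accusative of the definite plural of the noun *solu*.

soluziiwem

*solu*: last vowel = /u/, a high vowel → -zi → *soluzi*.
Since the last vowel of the plural form *soluzi* is /i/ (a front vowel), it takes -i, giving *soluzii*.
The definite form *soluzii* — final sound /i/ (a vowel) → -wem → *soluziiwem*.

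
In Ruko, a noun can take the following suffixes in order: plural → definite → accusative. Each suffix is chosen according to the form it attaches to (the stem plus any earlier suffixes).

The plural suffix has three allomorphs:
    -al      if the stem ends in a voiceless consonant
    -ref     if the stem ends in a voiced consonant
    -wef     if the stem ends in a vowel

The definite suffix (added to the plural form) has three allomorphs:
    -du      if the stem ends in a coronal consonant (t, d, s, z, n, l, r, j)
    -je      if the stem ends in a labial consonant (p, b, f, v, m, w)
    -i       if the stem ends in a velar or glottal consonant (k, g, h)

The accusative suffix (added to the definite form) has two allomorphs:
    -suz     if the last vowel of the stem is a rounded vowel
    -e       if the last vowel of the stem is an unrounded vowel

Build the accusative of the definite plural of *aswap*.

aswapaldusuz

The final sound of *aswap* is /p/, which is a voiceless consonant, so the plural suffix is -al, giving *aswapal*.
The plural form *aswapal*: final consonant = /l/, coronal → -du → *aswapaldu*.
The definite form *aswapaldu*: last vowel = /u/, a rounded vowel → -suz → *aswapaldusuz*.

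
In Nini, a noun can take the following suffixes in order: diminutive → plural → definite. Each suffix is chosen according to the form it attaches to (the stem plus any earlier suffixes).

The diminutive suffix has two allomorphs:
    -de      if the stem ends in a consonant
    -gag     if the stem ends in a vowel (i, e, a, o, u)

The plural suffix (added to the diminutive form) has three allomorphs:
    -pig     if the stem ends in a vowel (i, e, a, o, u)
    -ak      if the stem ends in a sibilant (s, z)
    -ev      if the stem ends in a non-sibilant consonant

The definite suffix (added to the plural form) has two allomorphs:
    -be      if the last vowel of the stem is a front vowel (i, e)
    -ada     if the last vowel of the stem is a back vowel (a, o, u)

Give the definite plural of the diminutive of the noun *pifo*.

*pifo* — final sound /o/ (a vowel) → -gag → *pifogag*.
The diminutive form *pifogag* — final sound /g/ (a non-sibilant consonant) → -ev → *pifogagev*.
The plural form *pifogagev*: last vowel = /e/, a front vowel → -be → *pifogagevbe*.

pifogagevbe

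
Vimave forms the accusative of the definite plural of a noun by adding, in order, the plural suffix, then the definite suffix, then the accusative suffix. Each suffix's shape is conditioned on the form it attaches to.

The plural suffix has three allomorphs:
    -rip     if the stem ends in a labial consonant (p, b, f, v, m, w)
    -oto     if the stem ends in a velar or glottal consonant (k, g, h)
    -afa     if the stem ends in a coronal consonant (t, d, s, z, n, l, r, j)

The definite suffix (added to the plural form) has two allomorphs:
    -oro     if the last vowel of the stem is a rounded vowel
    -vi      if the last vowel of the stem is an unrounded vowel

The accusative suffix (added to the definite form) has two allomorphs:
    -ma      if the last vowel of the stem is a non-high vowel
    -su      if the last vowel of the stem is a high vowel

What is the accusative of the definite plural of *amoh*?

*amoh*: final consonant = /h/, velar/glottal → -oto → *amohoto*.
The last vowel of the plural form *amohoto* is /o/, which is a rounded vowel, so the definite suffix is -oro, giving *amohotooro*.
The last vowel of the definite form *amohotooro* is /o/, which is a non-high vowel, so the accusative suffix is -ma, giving *amohotooroma*.

amohotooroma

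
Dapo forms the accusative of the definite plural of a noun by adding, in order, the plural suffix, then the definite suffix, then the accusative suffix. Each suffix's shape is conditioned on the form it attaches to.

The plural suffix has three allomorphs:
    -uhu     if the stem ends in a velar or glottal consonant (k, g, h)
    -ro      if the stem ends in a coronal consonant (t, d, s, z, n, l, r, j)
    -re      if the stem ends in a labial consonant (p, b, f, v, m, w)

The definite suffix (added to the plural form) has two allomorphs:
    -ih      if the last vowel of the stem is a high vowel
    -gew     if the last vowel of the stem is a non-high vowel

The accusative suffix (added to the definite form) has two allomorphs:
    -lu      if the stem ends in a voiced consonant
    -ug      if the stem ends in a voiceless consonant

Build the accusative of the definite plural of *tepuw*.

tepuwregewlu

*tepuw*: final consonant = /w/, labial → -re → *tepuwre*.
The last vowel of the plural form *tepuwre* is /e/, which is a non-high vowel, so the definite suffix is -gew, giving *tepuwregew*.
Since the final consonant of the definite form *tepuwregew* is /w/ (voiced), it takes -lu, giving *tepuwregewlu*.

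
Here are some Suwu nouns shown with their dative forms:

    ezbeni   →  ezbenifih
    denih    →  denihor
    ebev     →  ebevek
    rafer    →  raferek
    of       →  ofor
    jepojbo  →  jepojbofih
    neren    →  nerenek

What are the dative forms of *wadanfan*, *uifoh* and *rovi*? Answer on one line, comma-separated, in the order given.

The alternation tracks the final sound of the stem — -or when the stem ends in a voiceless consonant (*denih*, *of*); -ek when the stem ends in a voiced consonant (*ebev*, *rafer*, *neren*); -fih when the stem ends in a vowel (*ezbeni*, *jepojbo*).
The final sound of *wadanfan* is /n/, which is a voiced consonant, so the suffix is -ek, giving *wadanfanek*.
The final sound of *uifoh* is /h/, which is a voiceless consonant, so the suffix is -or, giving *uifohor*.
The final sound of *rovi* is /i/, which is a vowel, so the suffix is -fih, giving *rovifih*.

wadanfanek, uifohor, rovifih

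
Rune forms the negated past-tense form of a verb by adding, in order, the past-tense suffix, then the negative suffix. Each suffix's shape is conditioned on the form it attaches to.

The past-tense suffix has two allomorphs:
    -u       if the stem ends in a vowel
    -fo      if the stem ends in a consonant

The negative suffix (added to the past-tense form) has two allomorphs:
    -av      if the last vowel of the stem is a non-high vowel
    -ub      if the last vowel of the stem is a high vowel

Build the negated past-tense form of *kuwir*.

Since the final sound of *kuwir* is /r/ (a consonant), it takes -fo, giving *kuwirfo*.
The past-tense form *kuwirfo*: last vowel = /o/, a non-high vowel → -av → *kuwirfoav*.

kuwirfoav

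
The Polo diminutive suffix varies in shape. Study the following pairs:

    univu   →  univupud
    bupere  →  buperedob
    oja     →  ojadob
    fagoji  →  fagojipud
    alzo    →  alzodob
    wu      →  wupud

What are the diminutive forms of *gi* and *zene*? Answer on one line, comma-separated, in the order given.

The suffix is conditioned by the last vowel: -pud when the last vowel of the stem is a high vowel (*univu*, *fagoji*, *wu*); -dob when the last vowel of the stem is a non-high vowel (*bupere*, *oja*, *alzo*).
*gi* — last vowel /i/ (a high vowel) → -pud → *gipud*.
The last vowel of *zene* is /e/, which is a non-high vowel, so the suffix is -dob, giving *zenedob*.

gipud, zenedob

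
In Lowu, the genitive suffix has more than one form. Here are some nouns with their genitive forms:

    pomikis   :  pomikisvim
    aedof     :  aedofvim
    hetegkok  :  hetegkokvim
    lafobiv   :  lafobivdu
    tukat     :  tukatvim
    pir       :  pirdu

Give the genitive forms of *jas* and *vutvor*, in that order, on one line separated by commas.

The suffix is conditioned by the final consonant: -vim when the stem ends in a voiceless consonant (*pomikis*, *aedof*, *hetegkok*, *tukat*); -du when the stem ends in a voiced consonant (*lafobiv*, *pir*).
The final consonant of *jas* is /s/, which is voiceless, so the suffix is -vim, giving *jasvim*.
Since the final consonant of *vutvor* is /r/ (voiced), it takes -du, giving *vutvordu*.

jasvim, vutvordu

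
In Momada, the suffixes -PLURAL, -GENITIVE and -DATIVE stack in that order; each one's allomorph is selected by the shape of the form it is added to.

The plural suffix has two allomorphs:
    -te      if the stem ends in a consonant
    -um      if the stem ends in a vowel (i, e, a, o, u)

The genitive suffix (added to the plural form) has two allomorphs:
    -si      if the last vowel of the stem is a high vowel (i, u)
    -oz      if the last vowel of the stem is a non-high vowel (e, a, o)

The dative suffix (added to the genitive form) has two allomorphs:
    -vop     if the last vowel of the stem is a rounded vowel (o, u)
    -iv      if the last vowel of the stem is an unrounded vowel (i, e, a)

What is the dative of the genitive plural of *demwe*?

demweumsiiv

The final sound of *demwe* is /e/, which is a vowel, so the plural suffix is -um, giving *demweum*.
The last vowel of the plural form *demweum* is /u/, which is a high vowel, so the genitive suffix is -si, giving *demweumsi*.
The genitive form *demweumsi*: last vowel = /i/, an unrounded vowel → -iv → *demweumsiiv*.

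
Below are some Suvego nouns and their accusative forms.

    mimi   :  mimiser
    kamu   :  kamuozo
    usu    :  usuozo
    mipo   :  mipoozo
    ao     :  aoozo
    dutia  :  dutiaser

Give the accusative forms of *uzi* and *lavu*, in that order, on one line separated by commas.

The suffix is conditioned by the last vowel: -ozo when the last vowel of the stem is a rounded vowel (*kamu*, *usu*, *mipo*, *ao*); -ser when the last vowel of the stem is an unrounded vowel (*mimi*, *dutia*).
The last vowel of *uzi* is /i/, which is an unrounded vowel, so the suffix is -ser, giving *uziser*.
*lavu* — last vowel /u/ (a rounded vowel) → -ozo → *lavuozo*.

uziser, lavuozo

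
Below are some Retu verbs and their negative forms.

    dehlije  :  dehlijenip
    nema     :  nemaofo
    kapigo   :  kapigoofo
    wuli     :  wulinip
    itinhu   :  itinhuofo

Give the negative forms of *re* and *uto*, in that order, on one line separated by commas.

renip, utoofo

The pattern is front/back vowel harmony: -nip when the last vowel of the stem is a front vowel (*dehlije*, *wuli*); -ofo when the last vowel of the stem is a back vowel (*nema*, *kapigo*, *itinhu*).
*re* — last vowel /e/ (a front vowel) → -nip → *renip*.
*uto* — last vowel /o/ (a back vowel) → -ofo → *utoofo*.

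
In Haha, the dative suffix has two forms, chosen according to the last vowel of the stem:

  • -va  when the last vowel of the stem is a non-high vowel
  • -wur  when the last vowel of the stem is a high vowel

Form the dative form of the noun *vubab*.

vubabva

The last vowel of *vubab* is /a/, which is a non-high vowel, so the suffix is -va, giving *vubabva*.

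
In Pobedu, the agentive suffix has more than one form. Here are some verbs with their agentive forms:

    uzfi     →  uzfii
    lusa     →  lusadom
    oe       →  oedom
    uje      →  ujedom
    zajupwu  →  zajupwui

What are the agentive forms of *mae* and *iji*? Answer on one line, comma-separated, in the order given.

The suffix is conditioned by the last vowel: -i when the last vowel of the stem is a high vowel (*uzfi*, *zajupwu*); -dom when the last vowel of the stem is a non-high vowel (*lusa*, *oe*, *uje*).
Since the last vowel of *mae* is /e/ (a non-high vowel), it takes -dom, giving *maedom*.
The last vowel of *iji* is /i/, which is a high vowel, so the suffix is -i, giving *ijii*.

maedom, ijii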